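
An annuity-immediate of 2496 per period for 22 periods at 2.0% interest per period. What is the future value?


FV = PMT * ((1+i)^n - 1) / i
= 2496 * ((1.02)^22 - 1) / 0.02
= 2496 * (1.54598 - 1) / 0.02
= 68138.2629


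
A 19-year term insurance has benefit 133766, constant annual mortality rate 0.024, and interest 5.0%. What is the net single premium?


NSP = benefit * sum_{k=0}^{n-1} k_p_x * q * v^(k+1)
With constant q=0.024, v=0.952381
Sum = 0.243428
NSP = 133766 * 0.243428
= 32562.3752


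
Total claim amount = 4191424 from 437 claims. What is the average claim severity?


severity = total / number
= 4191424 / 437
= 9591.3593


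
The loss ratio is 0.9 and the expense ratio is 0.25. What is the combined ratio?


Combined ratio = loss ratio + expense ratio
= 0.9 + 0.25
= 1.15


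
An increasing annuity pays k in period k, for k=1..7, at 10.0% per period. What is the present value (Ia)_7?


(Ia)_n = sum_{k=1}^{n} k * v^k, v = 1/(1+i)
v = 0.909091
Sum computed term by term:
(Ia)_7 = 17.6315


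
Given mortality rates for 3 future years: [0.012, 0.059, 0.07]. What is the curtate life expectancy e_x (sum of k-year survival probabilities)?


e_x = sum_{k=1}^{n} k_p_x
k_p_x values:
  1_p_x = 0.988
  2_p_x = 0.929708
  3_p_x = 0.864628
e_x = 2.7823


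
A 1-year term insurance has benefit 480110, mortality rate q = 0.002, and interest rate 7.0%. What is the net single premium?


NSP = benefit * q * v
v = 1/(1+i) = 0.934579
NSP = 480110 * 0.002 * 0.934579
= 897.4019


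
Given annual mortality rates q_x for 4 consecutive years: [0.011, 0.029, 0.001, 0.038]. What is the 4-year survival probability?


p_k = 1 - q_k for each year
Survival = product of (1 - q_k)
= 0.989 * 0.971 * 0.999 * 0.962
= 0.9229


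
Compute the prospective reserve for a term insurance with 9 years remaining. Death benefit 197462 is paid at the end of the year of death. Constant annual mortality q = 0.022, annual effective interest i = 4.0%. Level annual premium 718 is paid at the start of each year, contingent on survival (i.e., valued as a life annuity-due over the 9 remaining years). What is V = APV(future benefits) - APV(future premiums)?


v = 1/(1+i) = 0.961538
APV(future benefits) per unit = sum_{k=0}^{8} k_p_x * q * v^(k+1) = 0.150768
APV(future benefits) = 197462 * 0.150768 = 29770.9549
Life annuity-due factor ä_{x:9} = sum_{k=0}^{8} k_p_x * v^k = 7.127216
APV(future premiums) = 718 * 7.127216 = 5117.3407
V = 29770.9549 - 5117.3407
= 24653.6142


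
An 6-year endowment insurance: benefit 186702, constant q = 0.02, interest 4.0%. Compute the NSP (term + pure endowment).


Term component = 18664.3437
Pure endowment = 6_p_x * v^6 * benefit = 0.885842 * 0.790315 * 186702 = 130708.9689
NSP = 149373.3126


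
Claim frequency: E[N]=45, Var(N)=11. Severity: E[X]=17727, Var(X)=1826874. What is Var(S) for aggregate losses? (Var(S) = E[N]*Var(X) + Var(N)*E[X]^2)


Var(S) = E[N]*Var(X) + Var(N)*E[X]^2
= 45*1826874 + 11*17727^2
= 82209330 + 3456711819
= 3.5389e+09


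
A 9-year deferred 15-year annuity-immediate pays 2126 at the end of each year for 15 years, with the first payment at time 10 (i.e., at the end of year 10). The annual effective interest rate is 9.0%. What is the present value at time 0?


PV at time 9 of the 15-year annuity-immediate:
a_n = 2126 * (1-(1+0.09)^(-15))/0.09 = 17137.0236
Discount back 9 years to time 0:
PV = 17137.0236 * (1+0.09)^(-9)
= 17137.0236 * 0.460428
= 7890.3617


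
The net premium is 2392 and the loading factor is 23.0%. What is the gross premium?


Gross = net * (1 + loading)
= 2392 * (1 + 0.23)
= 2392 * 1.23
= 2942.16


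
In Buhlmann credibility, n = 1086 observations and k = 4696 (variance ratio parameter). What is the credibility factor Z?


Z = n / (n + k)
= 1086 / (1086 + 4696)
= 1086 / 5782
= 0.1878


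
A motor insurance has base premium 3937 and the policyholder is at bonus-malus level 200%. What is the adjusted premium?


adjusted = base * BM_level / 100
= 3937 * 200 / 100
= 3937 * 2.0
= 7874.0


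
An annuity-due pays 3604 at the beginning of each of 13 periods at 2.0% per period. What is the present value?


PV_due = PMT * (1-(1+i)^(-n))/i * (1+i)
PV_immediate = 40899.539
PV_due = 40899.539 * 1.02
= 41717.5298


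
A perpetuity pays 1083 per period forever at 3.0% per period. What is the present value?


PV = PMT / i
= 1083 / 0.03
= 36100.0


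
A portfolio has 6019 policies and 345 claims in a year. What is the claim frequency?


frequency = claims / policies
= 345 / 6019
= 0.0573


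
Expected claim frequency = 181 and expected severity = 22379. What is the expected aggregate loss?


E[S] = E[N] * E[X]
= 181 * 22379
= 4.0506e+06


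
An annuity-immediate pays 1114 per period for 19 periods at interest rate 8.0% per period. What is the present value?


PV = PMT * (1 - (1+i)^(-n)) / i
= 1114 * (1 - (1+0.08)^(-19)) / 0.08
= 1114 * (1 - 0.231712) / 0.08
= 1114 * 9.603599
= 10698.4095


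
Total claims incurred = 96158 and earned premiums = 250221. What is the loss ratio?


Loss ratio = claims / premiums
= 96158 / 250221
= 0.3843


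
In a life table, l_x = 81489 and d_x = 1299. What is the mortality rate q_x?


q_x = d_x / l_x
= 1299 / 81489
= 0.0159


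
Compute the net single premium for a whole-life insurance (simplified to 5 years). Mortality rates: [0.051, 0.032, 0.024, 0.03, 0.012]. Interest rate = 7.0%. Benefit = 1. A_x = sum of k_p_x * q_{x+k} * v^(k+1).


v = 0.934579
Year 0: k_p_x=1.0, q=0.051, term=0.047664
Year 1: k_p_x=0.949, q=0.032, term=0.026525
Year 2: k_p_x=0.918632, q=0.024, term=0.017997
Year 3: k_p_x=0.896585, q=0.03, term=0.02052
Year 4: k_p_x=0.869687, q=0.012, term=0.007441
A_x = 0.1201


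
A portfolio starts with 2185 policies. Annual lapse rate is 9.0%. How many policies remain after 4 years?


remaining = initial * (1 - lapse)^years
= 2185 * (1 - 0.09)^4
= 2185 * 0.68575
= 1498.3629


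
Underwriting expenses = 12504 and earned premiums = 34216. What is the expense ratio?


Expense ratio = expenses / premiums
= 12504 / 34216
= 0.3654


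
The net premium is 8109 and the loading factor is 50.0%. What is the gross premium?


Gross = net * (1 + loading)
= 8109 * (1 + 0.5)
= 8109 * 1.5
= 12163.5


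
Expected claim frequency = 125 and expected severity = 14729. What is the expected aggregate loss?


E[S] = E[N] * E[X]
= 125 * 14729
= 1.8411e+06


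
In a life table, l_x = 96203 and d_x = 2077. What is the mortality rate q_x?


q_x = d_x / l_x
= 2077 / 96203
= 0.0216


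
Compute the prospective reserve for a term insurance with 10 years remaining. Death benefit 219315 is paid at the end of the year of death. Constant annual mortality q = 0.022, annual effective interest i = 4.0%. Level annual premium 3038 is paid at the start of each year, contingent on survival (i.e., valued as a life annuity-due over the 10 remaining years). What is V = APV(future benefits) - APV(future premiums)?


v = 1/(1+i) = 0.961538
APV(future benefits) per unit = sum_{k=0}^{9} k_p_x * q * v^(k+1) = 0.162934
APV(future benefits) = 219315 * 0.162934 = 35733.8205
Life annuity-due factor ä_{x:10} = sum_{k=0}^{9} k_p_x * v^k = 7.702324
APV(future premiums) = 3038 * 7.702324 = 23399.6598
V = 35733.8205 - 23399.6598
= 12334.1607


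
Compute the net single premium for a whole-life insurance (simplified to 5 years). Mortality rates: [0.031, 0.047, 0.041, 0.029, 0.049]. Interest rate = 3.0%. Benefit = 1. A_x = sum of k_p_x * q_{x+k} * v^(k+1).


v = 0.970874
Year 0: k_p_x=1.0, q=0.031, term=0.030097
Year 1: k_p_x=0.969, q=0.047, term=0.042929
Year 2: k_p_x=0.923457, q=0.041, term=0.034649
Year 3: k_p_x=0.885595, q=0.029, term=0.022818
Year 4: k_p_x=0.859913, q=0.049, term=0.036347
A_x = 0.1668


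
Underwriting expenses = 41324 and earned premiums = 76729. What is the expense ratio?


Expense ratio = expenses / premiums
= 41324 / 76729
= 0.5386


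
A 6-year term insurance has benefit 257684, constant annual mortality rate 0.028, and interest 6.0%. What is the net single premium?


NSP = benefit * sum_{k=0}^{n-1} k_p_x * q * v^(k+1)
With constant q=0.028, v=0.943396
Sum = 0.129018
NSP = 257684 * 0.129018
= 33245.9096


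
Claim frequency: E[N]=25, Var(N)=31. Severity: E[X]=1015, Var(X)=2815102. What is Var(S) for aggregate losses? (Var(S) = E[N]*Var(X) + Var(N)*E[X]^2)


Var(S) = E[N]*Var(X) + Var(N)*E[X]^2
= 25*2815102 + 31*1015^2
= 70377550 + 31936975
= 1.0231e+08


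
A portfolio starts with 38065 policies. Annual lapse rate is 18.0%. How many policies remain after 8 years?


remaining = initial * (1 - lapse)^years
= 38065 * (1 - 0.18)^8
= 38065 * 0.204414
= 7781.0222


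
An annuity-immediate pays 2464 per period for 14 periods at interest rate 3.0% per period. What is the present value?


PV = PMT * (1 - (1+i)^(-n)) / i
= 2464 * (1 - (1+0.03)^(-14)) / 0.03
= 2464 * (1 - 0.661118) / 0.03
= 2464 * 11.296073
= 27833.5242


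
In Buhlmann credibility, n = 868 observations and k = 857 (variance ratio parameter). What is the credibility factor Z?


Z = n / (n + k)
= 868 / (868 + 857)
= 868 / 1725
= 0.5032


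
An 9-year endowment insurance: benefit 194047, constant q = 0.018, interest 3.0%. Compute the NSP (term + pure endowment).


Term component = 25408.1839
Pure endowment = 9_p_x * v^9 * benefit = 0.849187 * 0.766417 * 194047 = 126291.8429
NSP = 151700.0268


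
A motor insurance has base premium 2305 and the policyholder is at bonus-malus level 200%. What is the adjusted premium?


adjusted = base * BM_level / 100
= 2305 * 200 / 100
= 2305 * 2.0
= 4610.0


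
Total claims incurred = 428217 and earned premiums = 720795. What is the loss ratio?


Loss ratio = claims / premiums
= 428217 / 720795
= 0.5941


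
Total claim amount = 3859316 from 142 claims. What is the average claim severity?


severity = total / number
= 3859316 / 142
= 27178.2817


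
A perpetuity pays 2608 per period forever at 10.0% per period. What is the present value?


PV = PMT / i
= 2608 / 0.1
= 26080.0


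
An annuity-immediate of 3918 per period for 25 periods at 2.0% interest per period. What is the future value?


FV = PMT * ((1+i)^n - 1) / i
= 3918 * ((1.02)^25 - 1) / 0.02
= 3918 * (1.640606 - 1) / 0.02
= 125494.7143


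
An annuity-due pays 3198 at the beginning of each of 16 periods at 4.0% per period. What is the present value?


PV_due = PMT * (1-(1+i)^(-n))/i * (1+i)
PV_immediate = 37264.0414
PV_due = 37264.0414 * 1.04
= 38754.603


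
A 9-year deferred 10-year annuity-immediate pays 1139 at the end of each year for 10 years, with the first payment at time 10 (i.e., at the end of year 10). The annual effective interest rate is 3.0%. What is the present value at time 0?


PV at time 9 of the 10-year annuity-immediate:
a_n = 1139 * (1-(1+0.03)^(-10))/0.03 = 9715.901
Discount back 9 years to time 0:
PV = 9715.901 * (1+0.03)^(-9)
= 9715.901 * 0.766417
= 7446.4291


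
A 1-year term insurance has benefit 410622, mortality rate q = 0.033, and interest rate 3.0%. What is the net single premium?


NSP = benefit * q * v
v = 1/(1+i) = 0.970874
NSP = 410622 * 0.033 * 0.970874
= 13155.8505


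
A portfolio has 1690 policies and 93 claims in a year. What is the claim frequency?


frequency = claims / policies
= 93 / 1690
= 0.055


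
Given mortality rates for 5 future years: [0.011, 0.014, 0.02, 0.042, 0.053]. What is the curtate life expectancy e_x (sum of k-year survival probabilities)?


e_x = sum_{k=1}^{n} k_p_x
k_p_x values:
  1_p_x = 0.989
  2_p_x = 0.975154
  3_p_x = 0.955651
  4_p_x = 0.915514
  5_p_x = 0.866991
e_x = 4.7023


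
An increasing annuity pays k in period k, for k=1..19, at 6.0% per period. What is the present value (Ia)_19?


(Ia)_n = sum_{k=1}^{n} k * v^k, v = 1/(1+i)
v = 0.943396
Sum computed term by term:
(Ia)_19 = 92.4643


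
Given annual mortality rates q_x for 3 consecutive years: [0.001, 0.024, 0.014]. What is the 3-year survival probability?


p_k = 1 - q_k for each year
Survival = product of (1 - q_k)
= 0.999 * 0.976 * 0.986
= 0.9614


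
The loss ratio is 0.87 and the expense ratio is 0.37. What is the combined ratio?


Combined ratio = loss ratio + expense ratio
= 0.87 + 0.37
= 1.24


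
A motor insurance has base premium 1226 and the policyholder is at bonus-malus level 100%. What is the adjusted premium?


adjusted = base * BM_level / 100
= 1226 * 100 / 100
= 1226 * 1.0
= 1226.0


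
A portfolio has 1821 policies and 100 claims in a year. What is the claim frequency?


frequency = claims / policies
= 100 / 1821
= 0.0549


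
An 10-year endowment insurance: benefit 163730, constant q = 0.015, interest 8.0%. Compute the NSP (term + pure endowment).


Term component = 15557.24
Pure endowment = 10_p_x * v^10 * benefit = 0.85973 * 0.463193 * 163730 = 65200.8131
NSP = 80758.0532


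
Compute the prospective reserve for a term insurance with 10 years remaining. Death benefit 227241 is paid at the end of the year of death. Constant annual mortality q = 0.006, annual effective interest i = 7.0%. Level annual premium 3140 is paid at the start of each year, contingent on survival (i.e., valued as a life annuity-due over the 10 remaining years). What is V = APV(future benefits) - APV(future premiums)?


v = 1/(1+i) = 0.934579
APV(future benefits) per unit = sum_{k=0}^{9} k_p_x * q * v^(k+1) = 0.041159
APV(future benefits) = 227241 * 0.041159 = 9352.9019
Life annuity-due factor ä_{x:10} = sum_{k=0}^{9} k_p_x * v^k = 7.339935
APV(future premiums) = 3140 * 7.339935 = 23047.3959
V = 9352.9019 - 23047.3959
= -13694.494


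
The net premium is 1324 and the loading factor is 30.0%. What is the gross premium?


Gross = net * (1 + loading)
= 1324 * (1 + 0.3)
= 1324 * 1.3
= 1721.2


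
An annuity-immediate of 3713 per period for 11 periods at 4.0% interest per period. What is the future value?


FV = PMT * ((1+i)^n - 1) / i
= 3713 * ((1.04)^11 - 1) / 0.04
= 3713 * (1.539454 - 1) / 0.04
= 50074.8228


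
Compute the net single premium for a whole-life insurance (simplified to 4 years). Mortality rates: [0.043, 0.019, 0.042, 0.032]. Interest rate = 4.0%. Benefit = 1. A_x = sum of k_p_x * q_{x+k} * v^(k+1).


v = 0.961538
Year 0: k_p_x=1.0, q=0.043, term=0.041346
Year 1: k_p_x=0.957, q=0.019, term=0.016811
Year 2: k_p_x=0.938817, q=0.042, term=0.035053
Year 3: k_p_x=0.899387, q=0.032, term=0.024602
A_x = 0.1178


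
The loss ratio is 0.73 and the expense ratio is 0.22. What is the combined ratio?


Combined ratio = loss ratio + expense ratio
= 0.73 + 0.22
= 0.95


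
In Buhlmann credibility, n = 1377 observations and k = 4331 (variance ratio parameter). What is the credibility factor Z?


Z = n / (n + k)
= 1377 / (1377 + 4331)
= 1377 / 5708
= 0.2412


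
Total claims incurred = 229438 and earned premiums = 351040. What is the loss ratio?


Loss ratio = claims / premiums
= 229438 / 351040
= 0.6536


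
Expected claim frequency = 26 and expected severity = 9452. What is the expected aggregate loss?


E[S] = E[N] * E[X]
= 26 * 9452
= 245752


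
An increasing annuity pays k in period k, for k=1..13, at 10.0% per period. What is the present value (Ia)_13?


(Ia)_n = sum_{k=1}^{n} k * v^k, v = 1/(1+i)
v = 0.909091
Sum computed term by term:
(Ia)_13 = 40.4805


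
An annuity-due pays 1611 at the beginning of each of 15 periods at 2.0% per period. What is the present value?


PV_due = PMT * (1-(1+i)^(-n))/i * (1+i)
PV_immediate = 20700.1635
PV_due = 20700.1635 * 1.02
= 21114.1668


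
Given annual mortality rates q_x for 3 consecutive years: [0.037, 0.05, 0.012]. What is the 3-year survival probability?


p_k = 1 - q_k for each year
Survival = product of (1 - q_k)
= 0.963 * 0.95 * 0.988
= 0.9039


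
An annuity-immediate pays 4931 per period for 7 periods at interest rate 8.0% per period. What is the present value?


PV = PMT * (1 - (1+i)^(-n)) / i
= 4931 * (1 - (1+0.08)^(-7)) / 0.08
= 4931 * (1 - 0.58349) / 0.08
= 4931 * 5.20637
= 25672.6108


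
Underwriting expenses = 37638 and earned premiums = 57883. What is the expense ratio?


Expense ratio = expenses / premiums
= 37638 / 57883
= 0.6502


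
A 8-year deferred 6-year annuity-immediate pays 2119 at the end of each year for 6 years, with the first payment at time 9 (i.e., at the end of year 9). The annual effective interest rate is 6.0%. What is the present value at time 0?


PV at time 8 of the 6-year annuity-immediate:
a_n = 2119 * (1-(1+0.06)^(-6))/0.06 = 10419.8102
Discount back 8 years to time 0:
PV = 10419.8102 * (1+0.06)^(-8)
= 10419.8102 * 0.627412
= 6537.5179


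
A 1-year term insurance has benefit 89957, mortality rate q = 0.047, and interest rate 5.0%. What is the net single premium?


NSP = benefit * q * v
v = 1/(1+i) = 0.952381
NSP = 89957 * 0.047 * 0.952381
= 4026.6467


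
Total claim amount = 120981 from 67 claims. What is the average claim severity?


severity = total / number
= 120981 / 67
= 1805.6866


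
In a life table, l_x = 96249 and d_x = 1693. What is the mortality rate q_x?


q_x = d_x / l_x
= 1693 / 96249
= 0.0176


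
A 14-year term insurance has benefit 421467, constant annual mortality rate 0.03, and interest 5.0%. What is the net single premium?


NSP = benefit * sum_{k=0}^{n-1} k_p_x * q * v^(k+1)
With constant q=0.03, v=0.952381
Sum = 0.251352
NSP = 421467 * 0.251352
= 105936.7816


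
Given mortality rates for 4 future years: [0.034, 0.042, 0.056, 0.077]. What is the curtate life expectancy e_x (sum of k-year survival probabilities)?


e_x = sum_{k=1}^{n} k_p_x
k_p_x values:
  1_p_x = 0.966
  2_p_x = 0.925428
  3_p_x = 0.873604
  4_p_x = 0.806337
e_x = 3.5714


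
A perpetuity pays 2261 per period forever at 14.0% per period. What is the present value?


PV = PMT / i
= 2261 / 0.14
= 16150.0


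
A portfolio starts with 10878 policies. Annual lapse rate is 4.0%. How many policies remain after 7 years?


remaining = initial * (1 - lapse)^years
= 10878 * (1 - 0.04)^7
= 10878 * 0.751447
= 8174.2457


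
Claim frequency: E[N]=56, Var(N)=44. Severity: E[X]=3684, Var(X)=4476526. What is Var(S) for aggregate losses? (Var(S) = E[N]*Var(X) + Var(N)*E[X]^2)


Var(S) = E[N]*Var(X) + Var(N)*E[X]^2
= 56*4476526 + 44*3684^2
= 250685456 + 597161664
= 8.4785e+08


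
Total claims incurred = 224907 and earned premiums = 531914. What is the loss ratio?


Loss ratio = claims / premiums
= 224907 / 531914
= 0.4228


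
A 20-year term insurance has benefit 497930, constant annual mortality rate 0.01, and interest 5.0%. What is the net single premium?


NSP = benefit * sum_{k=0}^{n-1} k_p_x * q * v^(k+1)
With constant q=0.01, v=0.952381
Sum = 0.11529
NSP = 497930 * 0.11529
= 57406.3063


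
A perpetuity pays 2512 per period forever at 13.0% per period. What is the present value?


PV = PMT / i
= 2512 / 0.13
= 19323.0769


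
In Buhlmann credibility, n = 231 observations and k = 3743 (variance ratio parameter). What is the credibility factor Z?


Z = n / (n + k)
= 231 / (231 + 3743)
= 231 / 3974
= 0.0581


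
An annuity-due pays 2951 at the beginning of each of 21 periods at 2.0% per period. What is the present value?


PV_due = PMT * (1-(1+i)^(-n))/i * (1+i)
PV_immediate = 50200.0782
PV_due = 50200.0782 * 1.02
= 51204.0798


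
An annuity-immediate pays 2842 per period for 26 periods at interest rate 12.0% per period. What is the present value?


PV = PMT * (1 - (1+i)^(-n)) / i
= 2842 * (1 - (1+0.12)^(-26)) / 0.12
= 2842 * (1 - 0.052521) / 0.12
= 2842 * 7.89566
= 22439.4655


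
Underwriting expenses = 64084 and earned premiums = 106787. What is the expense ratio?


Expense ratio = expenses / premiums
= 64084 / 106787
= 0.6001


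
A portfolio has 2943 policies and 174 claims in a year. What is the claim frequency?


frequency = claims / policies
= 174 / 2943
= 0.0591


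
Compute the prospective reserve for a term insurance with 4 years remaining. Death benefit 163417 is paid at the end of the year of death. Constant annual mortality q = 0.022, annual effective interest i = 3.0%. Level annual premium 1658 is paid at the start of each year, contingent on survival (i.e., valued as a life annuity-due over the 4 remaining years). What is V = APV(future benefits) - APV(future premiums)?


v = 1/(1+i) = 0.970874
APV(future benefits) per unit = sum_{k=0}^{3} k_p_x * q * v^(k+1) = 0.079182
APV(future benefits) = 163417 * 0.079182 = 12939.6728
Life annuity-due factor ä_{x:4} = sum_{k=0}^{3} k_p_x * v^k = 3.707154
APV(future premiums) = 1658 * 3.707154 = 6146.461
V = 12939.6728 - 6146.461
= 6793.2118


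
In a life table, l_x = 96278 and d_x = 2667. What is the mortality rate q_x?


q_x = d_x / l_x
= 2667 / 96278
= 0.0277


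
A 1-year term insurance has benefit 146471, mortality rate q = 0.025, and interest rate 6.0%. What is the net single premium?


NSP = benefit * q * v
v = 1/(1+i) = 0.943396
NSP = 146471 * 0.025 * 0.943396
= 3454.5047


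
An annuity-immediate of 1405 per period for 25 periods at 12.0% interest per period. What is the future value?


FV = PMT * ((1+i)^n - 1) / i
= 1405 * ((1.12)^25 - 1) / 0.12
= 1405 * (17.000064 - 1) / 0.12
= 187334.0874


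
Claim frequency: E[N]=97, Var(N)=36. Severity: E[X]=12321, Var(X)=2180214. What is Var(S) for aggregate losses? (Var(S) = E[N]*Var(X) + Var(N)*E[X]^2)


Var(S) = E[N]*Var(X) + Var(N)*E[X]^2
= 97*2180214 + 36*12321^2
= 211480758 + 5465053476
= 5.6765e+09


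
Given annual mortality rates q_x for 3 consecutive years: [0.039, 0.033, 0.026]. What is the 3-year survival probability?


p_k = 1 - q_k for each year
Survival = product of (1 - q_k)
= 0.961 * 0.967 * 0.974
= 0.9051


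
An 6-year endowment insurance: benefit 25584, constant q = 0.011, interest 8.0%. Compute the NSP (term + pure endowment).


Term component = 1268.8649
Pure endowment = 6_p_x * v^6 * benefit = 0.935789 * 0.63017 * 25584 = 15087.0268
NSP = 16355.8917


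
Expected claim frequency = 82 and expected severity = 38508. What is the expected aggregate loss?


E[S] = E[N] * E[X]
= 82 * 38508
= 3.1577e+06


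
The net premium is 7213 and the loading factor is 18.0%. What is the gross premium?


Gross = net * (1 + loading)
= 7213 * (1 + 0.18)
= 7213 * 1.18
= 8511.34


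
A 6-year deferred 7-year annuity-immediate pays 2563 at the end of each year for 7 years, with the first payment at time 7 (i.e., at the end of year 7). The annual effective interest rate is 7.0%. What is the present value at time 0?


PV at time 6 of the 7-year annuity-immediate:
a_n = 2563 * (1-(1+0.07)^(-7))/0.07 = 13812.7487
Discount back 6 years to time 0:
PV = 13812.7487 * (1+0.07)^(-6)
= 13812.7487 * 0.666342
= 9204.0177


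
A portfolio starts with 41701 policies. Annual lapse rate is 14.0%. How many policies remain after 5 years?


remaining = initial * (1 - lapse)^years
= 41701 * (1 - 0.14)^5
= 41701 * 0.470427
= 19617.2771


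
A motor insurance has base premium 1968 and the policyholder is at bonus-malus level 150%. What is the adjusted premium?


adjusted = base * BM_level / 100
= 1968 * 150 / 100
= 1968 * 1.5
= 2952.0


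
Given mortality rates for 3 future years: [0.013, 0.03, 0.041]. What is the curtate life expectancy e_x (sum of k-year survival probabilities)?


e_x = sum_{k=1}^{n} k_p_x
k_p_x values:
  1_p_x = 0.987
  2_p_x = 0.95739
  3_p_x = 0.918137
e_x = 2.8625


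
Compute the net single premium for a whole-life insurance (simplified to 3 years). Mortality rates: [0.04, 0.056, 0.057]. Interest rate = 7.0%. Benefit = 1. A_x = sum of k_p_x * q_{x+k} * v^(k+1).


v = 0.934579
Year 0: k_p_x=1.0, q=0.04, term=0.037383
Year 1: k_p_x=0.96, q=0.056, term=0.046956
Year 2: k_p_x=0.90624, q=0.057, term=0.042166
A_x = 0.1265


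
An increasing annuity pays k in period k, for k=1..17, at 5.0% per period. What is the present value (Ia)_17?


(Ia)_n = sum_{k=1}^{n} k * v^k, v = 1/(1+i)
v = 0.952381
Sum computed term by term:
(Ia)_17 = 88.4145


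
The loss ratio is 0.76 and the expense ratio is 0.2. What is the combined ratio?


Combined ratio = loss ratio + expense ratio
= 0.76 + 0.2
= 0.96


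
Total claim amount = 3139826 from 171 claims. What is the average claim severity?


severity = total / number
= 3139826 / 171
= 18361.5556


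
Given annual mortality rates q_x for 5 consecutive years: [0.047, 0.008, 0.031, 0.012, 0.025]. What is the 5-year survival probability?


p_k = 1 - q_k for each year
Survival = product of (1 - q_k)
= 0.953 * 0.992 * 0.969 * 0.988 * 0.975
= 0.8824


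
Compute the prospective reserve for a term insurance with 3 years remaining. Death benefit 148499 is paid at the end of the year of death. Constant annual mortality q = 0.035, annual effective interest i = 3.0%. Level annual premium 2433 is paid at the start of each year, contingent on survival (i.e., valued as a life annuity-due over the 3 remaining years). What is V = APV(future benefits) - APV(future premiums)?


v = 1/(1+i) = 0.970874
APV(future benefits) per unit = sum_{k=0}^{2} k_p_x * q * v^(k+1) = 0.095644
APV(future benefits) = 148499 * 0.095644 = 14203.0171
Life annuity-due factor ä_{x:3} = sum_{k=0}^{2} k_p_x * v^k = 2.814662
APV(future premiums) = 2433 * 2.814662 = 6848.0728
V = 14203.0171 - 6848.0728
= 7354.9443


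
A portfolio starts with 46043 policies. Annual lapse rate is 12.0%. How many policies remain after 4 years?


remaining = initial * (1 - lapse)^years
= 46043 * (1 - 0.12)^4
= 46043 * 0.599695
= 27611.7735


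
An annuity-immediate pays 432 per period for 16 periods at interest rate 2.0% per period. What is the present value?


PV = PMT * (1 - (1+i)^(-n)) / i
= 432 * (1 - (1+0.02)^(-16)) / 0.02
= 432 * (1 - 0.728446) / 0.02
= 432 * 13.577709
= 5865.5704


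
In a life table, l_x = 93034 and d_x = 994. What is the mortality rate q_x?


q_x = d_x / l_x
= 994 / 93034
= 0.0107


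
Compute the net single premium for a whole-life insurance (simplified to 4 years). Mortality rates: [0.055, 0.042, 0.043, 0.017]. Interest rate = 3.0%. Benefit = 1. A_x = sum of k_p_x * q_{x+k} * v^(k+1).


v = 0.970874
Year 0: k_p_x=1.0, q=0.055, term=0.053398
Year 1: k_p_x=0.945, q=0.042, term=0.037412
Year 2: k_p_x=0.90531, q=0.043, term=0.035625
Year 3: k_p_x=0.866382, q=0.017, term=0.013086
A_x = 0.1395


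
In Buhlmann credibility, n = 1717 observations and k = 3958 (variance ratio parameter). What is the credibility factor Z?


Z = n / (n + k)
= 1717 / (1717 + 3958)
= 1717 / 5675
= 0.3026


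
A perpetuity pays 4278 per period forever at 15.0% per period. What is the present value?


PV = PMT / i
= 4278 / 0.15
= 28520.0


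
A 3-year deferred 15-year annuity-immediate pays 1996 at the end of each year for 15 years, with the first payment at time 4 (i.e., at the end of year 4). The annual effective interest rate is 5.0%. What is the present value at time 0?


PV at time 3 of the 15-year annuity-immediate:
a_n = 1996 * (1-(1+0.05)^(-15))/0.05 = 20717.7974
Discount back 3 years to time 0:
PV = 20717.7974 * (1+0.05)^(-3)
= 20717.7974 * 0.863838
= 17896.8124


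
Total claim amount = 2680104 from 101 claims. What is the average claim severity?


severity = total / number
= 2680104 / 101
= 26535.6832


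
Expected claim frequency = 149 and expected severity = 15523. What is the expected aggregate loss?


E[S] = E[N] * E[X]
= 149 * 15523
= 2.3129e+06


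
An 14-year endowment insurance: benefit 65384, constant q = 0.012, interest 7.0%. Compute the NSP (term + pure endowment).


Term component = 6434.6484
Pure endowment = 14_p_x * v^14 * benefit = 0.844495 * 0.387817 * 65384 = 21413.9026
NSP = 27848.551


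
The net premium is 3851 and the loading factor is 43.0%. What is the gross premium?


Gross = net * (1 + loading)
= 3851 * (1 + 0.43)
= 3851 * 1.43
= 5506.93


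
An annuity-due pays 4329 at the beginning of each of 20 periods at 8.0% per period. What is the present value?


PV_due = PMT * (1-(1+i)^(-n))/i * (1+i)
PV_immediate = 42502.7601
PV_due = 42502.7601 * 1.08
= 45902.9809


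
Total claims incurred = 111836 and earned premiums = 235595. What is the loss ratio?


Loss ratio = claims / premiums
= 111836 / 235595
= 0.4747


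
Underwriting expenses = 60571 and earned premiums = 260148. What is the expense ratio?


Expense ratio = expenses / premiums
= 60571 / 260148
= 0.2328


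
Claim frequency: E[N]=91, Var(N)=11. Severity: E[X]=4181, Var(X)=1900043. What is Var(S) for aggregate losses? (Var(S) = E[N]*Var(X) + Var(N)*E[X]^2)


Var(S) = E[N]*Var(X) + Var(N)*E[X]^2
= 91*1900043 + 11*4181^2
= 172903913 + 192288371
= 3.6519e+08


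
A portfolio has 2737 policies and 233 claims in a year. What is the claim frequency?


frequency = claims / policies
= 233 / 2737
= 0.0851


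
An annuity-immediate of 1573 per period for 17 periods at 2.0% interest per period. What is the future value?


FV = PMT * ((1+i)^n - 1) / i
= 1573 * ((1.02)^17 - 1) / 0.02
= 1573 * (1.400241 - 1) / 0.02
= 31478.9876


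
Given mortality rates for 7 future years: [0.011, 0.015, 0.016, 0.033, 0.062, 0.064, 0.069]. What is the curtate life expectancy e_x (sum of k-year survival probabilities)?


e_x = sum_{k=1}^{n} k_p_x
k_p_x values:
  1_p_x = 0.989
  2_p_x = 0.974165
  3_p_x = 0.958578
  4_p_x = 0.926945
  5_p_x = 0.869475
  6_p_x = 0.813828
  7_p_x = 0.757674
e_x = 6.2897


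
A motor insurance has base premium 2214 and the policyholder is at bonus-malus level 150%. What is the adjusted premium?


adjusted = base * BM_level / 100
= 2214 * 150 / 100
= 2214 * 1.5
= 3321.0


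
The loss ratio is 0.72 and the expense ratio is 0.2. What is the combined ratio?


Combined ratio = loss ratio + expense ratio
= 0.72 + 0.2
= 0.92


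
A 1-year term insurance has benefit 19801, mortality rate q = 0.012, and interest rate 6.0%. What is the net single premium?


NSP = benefit * q * v
v = 1/(1+i) = 0.943396
NSP = 19801 * 0.012 * 0.943396
= 224.1623


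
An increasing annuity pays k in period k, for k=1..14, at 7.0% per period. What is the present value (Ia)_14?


(Ia)_n = sum_{k=1}^{n} k * v^k, v = 1/(1+i)
v = 0.934579
Sum computed term by term:
(Ia)_14 = 56.1173


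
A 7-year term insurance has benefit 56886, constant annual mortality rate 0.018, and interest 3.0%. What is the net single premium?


NSP = benefit * sum_{k=0}^{n-1} k_p_x * q * v^(k+1)
With constant q=0.018, v=0.970874
Sum = 0.106496
NSP = 56886 * 0.106496
= 6058.1192


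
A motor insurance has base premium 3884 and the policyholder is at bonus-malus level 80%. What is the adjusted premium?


adjusted = base * BM_level / 100
= 3884 * 80 / 100
= 3884 * 0.8
= 3107.2


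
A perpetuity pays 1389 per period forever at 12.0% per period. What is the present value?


PV = PMT / i
= 1389 / 0.12
= 11575.0


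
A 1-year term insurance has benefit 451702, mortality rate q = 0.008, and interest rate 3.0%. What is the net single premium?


NSP = benefit * q * v
v = 1/(1+i) = 0.970874
NSP = 451702 * 0.008 * 0.970874
= 3508.365


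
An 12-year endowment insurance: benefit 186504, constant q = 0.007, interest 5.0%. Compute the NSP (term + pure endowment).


Term component = 11181.2169
Pure endowment = 12_p_x * v^12 * benefit = 0.91916 * 0.556837 * 186504 = 95456.9478
NSP = 106638.1647


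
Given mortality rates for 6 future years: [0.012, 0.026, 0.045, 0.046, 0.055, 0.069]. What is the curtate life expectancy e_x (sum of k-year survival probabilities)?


e_x = sum_{k=1}^{n} k_p_x
k_p_x values:
  1_p_x = 0.988
  2_p_x = 0.962312
  3_p_x = 0.919008
  4_p_x = 0.876734
  5_p_x = 0.828513
  6_p_x = 0.771346
e_x = 5.3459


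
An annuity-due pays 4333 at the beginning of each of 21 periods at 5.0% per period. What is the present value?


PV_due = PMT * (1-(1+i)^(-n))/i * (1+i)
PV_immediate = 55554.0547
PV_due = 55554.0547 * 1.05
= 58331.7574


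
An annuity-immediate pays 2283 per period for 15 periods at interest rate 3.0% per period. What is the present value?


PV = PMT * (1 - (1+i)^(-n)) / i
= 2283 * (1 - (1+0.03)^(-15)) / 0.03
= 2283 * (1 - 0.641862) / 0.03
= 2283 * 11.937935
= 27254.3058


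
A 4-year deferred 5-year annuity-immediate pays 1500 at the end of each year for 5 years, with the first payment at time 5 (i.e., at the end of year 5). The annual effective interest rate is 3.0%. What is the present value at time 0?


PV at time 4 of the 5-year annuity-immediate:
a_n = 1500 * (1-(1+0.03)^(-5))/0.03 = 6869.5608
Discount back 4 years to time 0:
PV = 6869.5608 * (1+0.03)^(-4)
= 6869.5608 * 0.888487
= 6103.5158


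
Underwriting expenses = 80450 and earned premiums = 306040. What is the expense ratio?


Expense ratio = expenses / premiums
= 80450 / 306040
= 0.2629


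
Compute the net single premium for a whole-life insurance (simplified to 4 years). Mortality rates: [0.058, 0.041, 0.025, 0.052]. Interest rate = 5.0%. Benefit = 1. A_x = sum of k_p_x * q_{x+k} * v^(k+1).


v = 0.952381
Year 0: k_p_x=1.0, q=0.058, term=0.055238
Year 1: k_p_x=0.942, q=0.041, term=0.035031
Year 2: k_p_x=0.903378, q=0.025, term=0.019509
Year 3: k_p_x=0.880794, q=0.052, term=0.037681
A_x = 0.1475


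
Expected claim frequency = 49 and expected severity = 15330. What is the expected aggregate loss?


E[S] = E[N] * E[X]
= 49 * 15330
= 751170


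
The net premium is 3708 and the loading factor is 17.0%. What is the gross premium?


Gross = net * (1 + loading)
= 3708 * (1 + 0.17)
= 3708 * 1.17
= 4338.36


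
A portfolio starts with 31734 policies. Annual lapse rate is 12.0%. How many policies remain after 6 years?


remaining = initial * (1 - lapse)^years
= 31734 * (1 - 0.12)^6
= 31734 * 0.464404
= 14737.3993


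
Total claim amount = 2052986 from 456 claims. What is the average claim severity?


severity = total / number
= 2052986 / 456
= 4502.1623


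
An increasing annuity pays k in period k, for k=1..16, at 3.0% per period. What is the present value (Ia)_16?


(Ia)_n = sum_{k=1}^{n} k * v^k, v = 1/(1+i)
v = 0.970874
Sum computed term by term:
(Ia)_16 = 98.9088


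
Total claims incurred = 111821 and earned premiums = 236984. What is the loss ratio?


Loss ratio = claims / premiums
= 111821 / 236984
= 0.4719


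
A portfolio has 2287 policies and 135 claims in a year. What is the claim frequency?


frequency = claims / policies
= 135 / 2287
= 0.059


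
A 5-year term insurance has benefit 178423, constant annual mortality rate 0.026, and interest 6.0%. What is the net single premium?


NSP = benefit * sum_{k=0}^{n-1} k_p_x * q * v^(k+1)
With constant q=0.026, v=0.943396
Sum = 0.104291
NSP = 178423 * 0.104291
= 18607.9684


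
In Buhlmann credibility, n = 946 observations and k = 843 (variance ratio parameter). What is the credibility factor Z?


Z = n / (n + k)
= 946 / (946 + 843)
= 946 / 1789
= 0.5288


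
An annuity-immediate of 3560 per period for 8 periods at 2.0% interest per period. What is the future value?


FV = PMT * ((1+i)^n - 1) / i
= 3560 * ((1.02)^8 - 1) / 0.02
= 3560 * (1.171659 - 1) / 0.02
= 30555.3698


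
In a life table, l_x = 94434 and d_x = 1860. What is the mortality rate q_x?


q_x = d_x / l_x
= 1860 / 94434
= 0.0197


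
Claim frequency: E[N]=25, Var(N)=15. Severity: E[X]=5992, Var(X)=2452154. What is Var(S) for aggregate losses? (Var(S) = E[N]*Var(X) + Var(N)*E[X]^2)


Var(S) = E[N]*Var(X) + Var(N)*E[X]^2
= 25*2452154 + 15*5992^2
= 61303850 + 538560960
= 5.9986e+08


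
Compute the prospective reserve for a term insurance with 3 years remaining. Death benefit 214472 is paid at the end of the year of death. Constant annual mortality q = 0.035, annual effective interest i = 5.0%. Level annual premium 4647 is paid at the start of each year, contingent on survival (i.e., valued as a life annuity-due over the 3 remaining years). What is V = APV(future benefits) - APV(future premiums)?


v = 1/(1+i) = 0.952381
APV(future benefits) per unit = sum_{k=0}^{2} k_p_x * q * v^(k+1) = 0.092123
APV(future benefits) = 214472 * 0.092123 = 19757.848
Life annuity-due factor ä_{x:3} = sum_{k=0}^{2} k_p_x * v^k = 2.763696
APV(future premiums) = 4647 * 2.763696 = 12842.896
V = 19757.848 - 12842.896
= 6914.952


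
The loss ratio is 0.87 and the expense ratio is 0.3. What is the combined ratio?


Combined ratio = loss ratio + expense ratio
= 0.87 + 0.3
= 1.17


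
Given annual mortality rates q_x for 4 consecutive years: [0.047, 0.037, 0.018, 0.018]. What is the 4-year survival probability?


p_k = 1 - q_k for each year
Survival = product of (1 - q_k)
= 0.953 * 0.963 * 0.982 * 0.982
= 0.885


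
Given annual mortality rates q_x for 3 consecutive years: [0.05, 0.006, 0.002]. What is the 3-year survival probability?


p_k = 1 - q_k for each year
Survival = product of (1 - q_k)
= 0.95 * 0.994 * 0.998
= 0.9424


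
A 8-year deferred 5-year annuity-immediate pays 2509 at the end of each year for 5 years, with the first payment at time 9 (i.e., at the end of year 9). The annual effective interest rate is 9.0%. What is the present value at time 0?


PV at time 8 of the 5-year annuity-immediate:
a_n = 2509 * (1-(1+0.09)^(-5))/0.09 = 9759.135
Discount back 8 years to time 0:
PV = 9759.135 * (1+0.09)^(-8)
= 9759.135 * 0.501866
= 4897.7808


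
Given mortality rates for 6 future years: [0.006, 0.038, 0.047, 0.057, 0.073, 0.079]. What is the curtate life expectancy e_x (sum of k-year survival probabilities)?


e_x = sum_{k=1}^{n} k_p_x
k_p_x values:
  1_p_x = 0.994
  2_p_x = 0.956228
  3_p_x = 0.911285
  4_p_x = 0.859342
  5_p_x = 0.79661
  6_p_x = 0.733678
e_x = 5.2511


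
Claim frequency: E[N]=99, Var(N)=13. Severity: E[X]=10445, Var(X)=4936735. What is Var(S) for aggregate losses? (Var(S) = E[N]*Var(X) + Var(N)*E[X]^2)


Var(S) = E[N]*Var(X) + Var(N)*E[X]^2
= 99*4936735 + 13*10445^2
= 488736765 + 1418274325
= 1.9070e+09


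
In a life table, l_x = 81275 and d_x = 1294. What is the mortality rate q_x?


q_x = d_x / l_x
= 1294 / 81275
= 0.0159


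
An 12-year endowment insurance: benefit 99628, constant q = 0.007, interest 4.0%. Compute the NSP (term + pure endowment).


Term component = 6319.5288
Pure endowment = 12_p_x * v^12 * benefit = 0.91916 * 0.624597 * 99628 = 57196.8778
NSP = 63516.4066


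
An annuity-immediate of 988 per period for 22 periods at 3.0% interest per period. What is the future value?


FV = PMT * ((1+i)^n - 1) / i
= 988 * ((1.03)^22 - 1) / 0.03
= 988 * (1.916103 - 1) / 0.03
= 30170.3389


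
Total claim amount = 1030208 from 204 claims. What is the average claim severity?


severity = total / number
= 1030208 / 204
= 5050.0392


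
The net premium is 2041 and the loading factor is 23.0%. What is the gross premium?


Gross = net * (1 + loading)
= 2041 * (1 + 0.23)
= 2041 * 1.23
= 2510.43


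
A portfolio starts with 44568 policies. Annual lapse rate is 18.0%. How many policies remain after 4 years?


remaining = initial * (1 - lapse)^years
= 44568 * (1 - 0.18)^4
= 44568 * 0.452122
= 20150.1626


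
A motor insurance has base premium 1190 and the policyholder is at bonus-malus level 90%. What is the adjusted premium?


adjusted = base * BM_level / 100
= 1190 * 90 / 100
= 1190 * 0.9
= 1071.0


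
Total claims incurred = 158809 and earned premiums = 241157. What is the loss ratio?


Loss ratio = claims / premiums
= 158809 / 241157
= 0.6585


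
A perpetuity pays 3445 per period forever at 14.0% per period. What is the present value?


PV = PMT / i
= 3445 / 0.14
= 24607.1429


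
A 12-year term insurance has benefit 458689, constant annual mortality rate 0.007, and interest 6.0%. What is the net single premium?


NSP = benefit * sum_{k=0}^{n-1} k_p_x * q * v^(k+1)
With constant q=0.007, v=0.943396
Sum = 0.056753
NSP = 458689 * 0.056753
= 26031.9047
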